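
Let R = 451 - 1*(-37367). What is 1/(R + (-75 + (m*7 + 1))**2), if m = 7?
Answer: 1/38443 ≈ 2.6013e-5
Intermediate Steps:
R = 37818 (R = 451 + 37367 = 37818)
1/(R + (-75 + (m*7 + 1))**2) = 1/(37818 + (-75 + (7*7 + 1))**2) = 1/(37818 + (-75 + (49 + 1))**2) = 1/(37818 + (-75 + 50)**2) = 1/(37818 + (-25)**2) = 1/(37818 + 625) = 1/38443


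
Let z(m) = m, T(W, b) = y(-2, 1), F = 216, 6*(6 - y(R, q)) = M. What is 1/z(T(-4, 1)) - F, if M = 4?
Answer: -3453/16 ≈ -215.81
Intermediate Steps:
y(R, q) = 16/3 (y(R, q) = 6 - 1/6*4 = 6 - 2/3 = 16/3)
T(W, b) = 16/3
1/z(T(-4, 1)) - F = 1/(16/3) - 1*216 = 3/16 - 216 = -3453/16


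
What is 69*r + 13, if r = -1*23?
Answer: -1574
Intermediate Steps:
r = -23
69*r + 13 = 69*(-23) + 13 = -1587 + 13 = -1574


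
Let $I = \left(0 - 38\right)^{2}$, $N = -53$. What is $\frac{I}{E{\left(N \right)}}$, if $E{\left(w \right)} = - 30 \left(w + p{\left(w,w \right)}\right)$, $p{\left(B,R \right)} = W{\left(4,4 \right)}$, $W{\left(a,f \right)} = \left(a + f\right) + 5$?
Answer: $\frac{361}{300} \approx 1.2033$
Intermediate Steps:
$W{\left(a,f \right)} = 5 + a + f$
$p{\left(B,R \right)} = 13$ ($p{\left(B,R \right)} = 5 + 4 + 4 = 13$)
$I = 1444$ ($I = \left(-38\right)^{2} = 1444$)
$E{\left(w \right)} = -390 - 30 w$ ($E{\left(w \right)} = - 30 \left(w + 13\right) = - 30 \left(13 + w\right) = -390 - 30 w$)
$\frac{I}{E{\left(N \right)}} = \frac{1444}{-390 - -1590} = \frac{1444}{-390 + 1590} = \frac{1444}{1200} = 1444 \cdot \frac{1}{1200} = \frac{361}{300}$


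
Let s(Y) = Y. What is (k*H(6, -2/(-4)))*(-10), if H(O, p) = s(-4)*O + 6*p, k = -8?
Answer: -1680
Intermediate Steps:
H(O, p) = -4*O + 6*p
(k*H(6, -2/(-4)))*(-10) = -8*(-4*6 + 6*(-2/(-4)))*(-10) = -8*(-24 + 6*(-2*(-1/4)))*(-10) = -8*(-24 + 6*(1/2))*(-10) = -8*(-24 + 3)*(-10) = -8*(-21)*(-10) = 168*(-10) = -1680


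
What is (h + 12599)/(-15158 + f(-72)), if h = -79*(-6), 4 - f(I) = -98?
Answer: -13073/15056 ≈ -0.86829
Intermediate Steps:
f(I) = 102 (f(I) = 4 - 1*(-98) = 4 + 98 = 102)
h = 474
(h + 12599)/(-15158 + f(-72)) = (474 + 12599)/(-15158 + 102) = 13073/(-15056) = 13073*(-1/15056) = -13073/15056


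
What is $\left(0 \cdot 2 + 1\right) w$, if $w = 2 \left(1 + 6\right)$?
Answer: $14$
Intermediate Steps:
$w = 14$ ($w = 2 \cdot 7 = 14$)
$\left(0 \cdot 2 + 1\right) w = \left(0 \cdot 2 + 1\right) 14 = \left(0 + 1\right) 14 = 1 \cdot 14 = 14$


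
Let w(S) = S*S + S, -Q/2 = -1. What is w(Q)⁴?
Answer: 1296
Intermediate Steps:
Q = 2 (Q = -2*(-1) = 2)
w(S) = S + S² (w(S) = S² + S = S + S²)
w(Q)⁴ = (2*(1 + 2))⁴ = (2*3)⁴ = 6⁴ = 1296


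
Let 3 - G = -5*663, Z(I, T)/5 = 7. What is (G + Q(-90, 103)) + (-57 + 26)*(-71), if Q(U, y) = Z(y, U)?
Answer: 5554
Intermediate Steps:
Z(I, T) = 35 (Z(I, T) = 5*7 = 35)
G = 3318 (G = 3 - (-5)*663 = 3 - 1*(-3315) = 3 + 3315 = 3318)
Q(U, y) = 35
(G + Q(-90, 103)) + (-57 + 26)*(-71) = (3318 + 35) + (-57 + 26)*(-71) = 3353 - 31*(-71) = 3353 + 2201 = 5554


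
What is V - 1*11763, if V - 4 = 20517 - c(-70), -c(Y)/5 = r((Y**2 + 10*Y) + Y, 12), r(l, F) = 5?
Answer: 8783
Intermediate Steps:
c(Y) = -25 (c(Y) = -5*5 = -25)
V = 20546 (V = 4 + (20517 - 1*(-25)) = 4 + (20517 + 25) = 4 + 20542 = 20546)
V - 1*11763 = 20546 - 1*11763 = 20546 - 11763 = 8783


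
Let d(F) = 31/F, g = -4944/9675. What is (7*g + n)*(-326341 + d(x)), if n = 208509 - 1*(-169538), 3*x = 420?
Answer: -55701999717530651/451500 ≈ -1.2337e+11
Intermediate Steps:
x = 140 (x = (⅓)*420 = 140)
g = -1648/3225 (g = -4944*1/9675 = -1648/3225 ≈ -0.51101)
n = 378047 (n = 208509 + 169538 = 378047)
(7*g + n)*(-326341 + d(x)) = (7*(-1648/3225) + 378047)*(-326341 + 31/140) = (-11536/3225 + 378047)*(-326341 + 31*(1/140)) = 1219190039*(-326341 + 31/140)/3225 = (1219190039/3225)*(-45687709/140) = -55701999717530651/451500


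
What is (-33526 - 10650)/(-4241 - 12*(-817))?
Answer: -44176/5563 ≈ -7.9410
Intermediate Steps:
(-33526 - 10650)/(-4241 - 12*(-817)) = -44176/(-4241 + 9804) = -44176/5563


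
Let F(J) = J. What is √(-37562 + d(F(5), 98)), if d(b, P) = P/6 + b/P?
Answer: I*√66230466/42 ≈ 193.77*I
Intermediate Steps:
d(b, P) = P/6 + b/P (d(b, P) = P*(⅙) + b/P = P/6 + b/P)
√(-37562 + d(F(5), 98)) = √(-37562 + ((⅙)*98 + 5/98)) = √(-37562 + (49/3 + 5*(1/98))) = √(-37562 + (49/3 + 5/98)) = √(-37562 + 4817/294) = √(-11038411/294) = I*√66230466/42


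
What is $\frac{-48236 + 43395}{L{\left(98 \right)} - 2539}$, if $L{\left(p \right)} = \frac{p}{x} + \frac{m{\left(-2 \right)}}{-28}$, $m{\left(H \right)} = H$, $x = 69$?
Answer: $\frac{4676406}{2451233} \approx 1.9078$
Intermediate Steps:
$L{\left(p \right)} = \frac{1}{14} + \frac{p}{69}$ ($L{\left(p \right)} = \frac{p}{69} - \frac{2}{-28} = p \frac{1}{69} - - \frac{1}{14} = \frac{p}{69} + \frac{1}{14} = \frac{1}{14} + \frac{p}{69}$)
$\frac{-48236 + 43395}{L{\left(98 \right)} - 2539} = \frac{-48236 + 43395}{\left(\frac{1}{14} + \frac{1}{69} \cdot 98\right) - 2539} = - \frac{4841}{\left(\frac{1}{14} + \frac{98}{69}\right) - 2539} = - \frac{4841}{\frac{1441}{966} - 2539} = - \frac{4841}{- \frac{2451233}{966}} = \left(-4841\right) \left(- \frac{966}{2451233}\right) = \frac{4676406}{2451233}$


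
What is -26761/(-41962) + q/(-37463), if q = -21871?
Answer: 1920298245/1572022406 ≈ 1.2215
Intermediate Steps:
-26761/(-41962) + q/(-37463) = -26761/(-41962) - 21871/(-37463) = -26761*(-1/41962) - 21871*(-1/37463) = 26761/41962 + 21871/37463 = 1920298245/1572022406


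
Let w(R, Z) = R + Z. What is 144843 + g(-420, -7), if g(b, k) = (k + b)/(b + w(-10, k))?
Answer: 63296818/437 ≈ 1.4484e+5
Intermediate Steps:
g(b, k) = (b + k)/(-10 + b + k) (g(b, k) = (k + b)/(b + (-10 + k)) = (b + k)/(-10 + b + k))
144843 + g(-420, -7) = 144843 + (-420 - 7)/(-10 - 420 - 7) = 144843 - 427/(-437) = 144843 - 1/437*(-427) = 144843 + 427/437 = 63296818/437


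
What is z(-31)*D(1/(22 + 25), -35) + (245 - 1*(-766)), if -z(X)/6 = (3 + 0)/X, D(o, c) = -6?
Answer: 31233/31 ≈ 1007.5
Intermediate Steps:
z(X) = -18/X (z(X) = -6*(3 + 0)/X = -18/X)
z(-31)*D(1/(22 + 25), -35) + (245 - 1*(-766)) = -18/(-31)*(-6) + (245 - 1*(-766)) = -18*(-1/31)*(-6) + (245 + 766) = (18/31)*(-6) + 1011 = -108/31 + 1011 = 31233/31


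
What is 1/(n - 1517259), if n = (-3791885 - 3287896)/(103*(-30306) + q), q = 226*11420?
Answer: -540598/820220101101 ≈ -6.5909e-7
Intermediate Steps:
q = 2580920
n = 7079781/540598 (n = (-3791885 - 3287896)/(103*(-30306) + 2580920) = -7079781/(-3121518 + 2580920) = -7079781/(-540598) = -7079781*(-1/540598) = 7079781/540598 ≈ 13.096)
1/(n - 1517259) = 1/(7079781/540598 - 1517259) = 1/(-820220101101/540598) = -540598/820220101101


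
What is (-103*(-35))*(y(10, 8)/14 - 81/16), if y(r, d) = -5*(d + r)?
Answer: -662805/16 ≈ -41425.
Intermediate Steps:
y(r, d) = -5*d - 5*r
(-103*(-35))*(y(10, 8)/14 - 81/16) = (-103*(-35))*((-5*8 - 5*10)/14 - 81/16) = 3605*((-40 - 50)*(1/14) - 81*1/16) = 3605*(-90*1/14 - 81/16) = 3605*(-45/7 - 81/16) = 3605*(-1287/112) = -662805/16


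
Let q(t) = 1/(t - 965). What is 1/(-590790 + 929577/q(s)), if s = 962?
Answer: -1/3379521 ≈ -2.9590e-7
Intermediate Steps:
q(t) = 1/(-965 + t)
1/(-590790 + 929577/q(s)) = 1/(-590790 + 929577/(1/(-965 + 962))) = 1/(-590790 + 929577/(1/(-3))) = 1/(-590790 + 929577/(-⅓)) = 1/(-590790 + 929577*(-3)) = 1/(-590790 - 2788731) = 1/(-3379521) = -1/3379521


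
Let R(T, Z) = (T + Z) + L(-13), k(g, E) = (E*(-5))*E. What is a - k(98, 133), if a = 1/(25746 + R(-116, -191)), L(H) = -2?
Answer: 2249775466/25437 ≈ 88445.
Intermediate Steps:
k(g, E) = -5*E**2 (k(g, E) = (-5*E)*E = -5*E**2)
R(T, Z) = -2 + T + Z (R(T, Z) = (T + Z) - 2 = -2 + T + Z)
a = 1/25437 (a = 1/(25746 + (-2 - 116 - 191)) = 1/(25746 - 309) = 1/25437 ≈ 3.9313e-5)
a - k(98, 133) = 1/25437 - (-5)*133**2 = 1/25437 - (-5)*17689 = 1/25437 - 1*(-88445) = 1/25437 + 88445 = 2249775466/25437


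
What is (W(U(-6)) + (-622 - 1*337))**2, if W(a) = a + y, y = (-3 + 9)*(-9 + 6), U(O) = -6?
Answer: 966289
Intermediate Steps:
y = -18 (y = 6*(-3) = -18)
W(a) = -18 + a (W(a) = a - 18 = -18 + a)
(W(U(-6)) + (-622 - 1*337))**2 = ((-18 - 6) + (-622 - 1*337))**2 = (-24 + (-622 - 337))**2 = (-24 - 959)**2 = (-983)**2 = 966289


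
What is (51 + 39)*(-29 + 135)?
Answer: 9540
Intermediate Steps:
(51 + 39)*(-29 + 135) = 90*106 = 9540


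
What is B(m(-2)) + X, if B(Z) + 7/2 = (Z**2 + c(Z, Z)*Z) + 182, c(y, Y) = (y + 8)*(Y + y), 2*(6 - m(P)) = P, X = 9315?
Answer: 22025/2 ≈ 11013.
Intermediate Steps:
m(P) = 6 - P/2
c(y, Y) = (8 + y)*(Y + y)
B(Z) = 357/2 + Z**2 + Z*(2*Z**2 + 16*Z) (B(Z) = -7/2 + ((Z**2 + (Z**2 + 8*Z + 8*Z + Z*Z)*Z) + 182) = -7/2 + ((Z**2 + (Z**2 + 8*Z + 8*Z + Z**2)*Z) + 182) = -7/2 + ((Z**2 + (2*Z**2 + 16*Z)*Z) + 182) = -7/2 + ((Z**2 + Z*(2*Z**2 + 16*Z)) + 182) = -7/2 + (182 + Z**2 + Z*(2*Z**2 + 16*Z)) = 357/2 + Z**2 + Z*(2*Z**2 + 16*Z))
B(m(-2)) + X = (357/2 + 2*(6 - 1/2*(-2))**3 + 17*(6 - 1/2*(-2))**2) + 9315 = (357/2 + 2*(6 + 1)**3 + 17*(6 + 1)**2) + 9315 = (357/2 + 2*7**3 + 17*7**2) + 9315 = (357/2 + 2*343 + 17*49) + 9315 = (357/2 + 686 + 833) + 9315 = 3395/2 + 9315 = 22025/2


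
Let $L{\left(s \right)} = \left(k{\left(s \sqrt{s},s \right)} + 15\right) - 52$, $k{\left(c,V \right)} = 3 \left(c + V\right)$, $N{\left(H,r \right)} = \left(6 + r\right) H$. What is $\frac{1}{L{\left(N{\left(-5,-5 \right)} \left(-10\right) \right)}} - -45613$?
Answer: $\frac{50732192490}{1112231} + \frac{750 \sqrt{2}}{1112231} \approx 45613.0$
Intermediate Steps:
$N{\left(H,r \right)} = H \left(6 + r\right)$
$k{\left(c,V \right)} = 3 V + 3 c$ ($k{\left(c,V \right)} = 3 \left(V + c\right) = 3 V + 3 c$)
$L{\left(s \right)} = -37 + 3 s + 3 s^{\frac{3}{2}}$ ($L{\left(s \right)} = \left(\left(3 s + 3 s \sqrt{s}\right) + 15\right) - 52 = \left(\left(3 s + 3 s^{\frac{3}{2}}\right) + 15\right) - 52 = \left(15 + 3 s + 3 s^{\frac{3}{2}}\right) - 52 = -37 + 3 s + 3 s^{\frac{3}{2}}$)
$\frac{1}{L{\left(N{\left(-5,-5 \right)} \left(-10\right) \right)}} - -45613 = \frac{1}{-37 + 3 - 5 \left(6 - 5\right) \left(-10\right) + 3 \left(- 5 \left(6 - 5\right) \left(-10\right)\right)^{\frac{3}{2}}} - -45613 = \frac{1}{-37 + 3 \left(-5\right) 1 \left(-10\right) + 3 \left(\left(-5\right) 1 \left(-10\right)\right)^{\frac{3}{2}}} + 45613 = \frac{1}{-37 + 3 \left(\left(-5\right) \left(-10\right)\right) + 3 \left(\left(-5\right) \left(-10\right)\right)^{\frac{3}{2}}} + 45613 = \frac{1}{-37 + 3 \cdot 50 + 3 \cdot 50^{\frac{3}{2}}} + 45613 = \frac{1}{-37 + 150 + 3 \cdot 250 \sqrt{2}} + 45613 = \frac{1}{-37 + 150 + 750 \sqrt{2}} + 45613 = \frac{1}{113 + 750 \sqrt{2}} + 45613 = 45613 + \frac{1}{113 + 750 \sqrt{2}}$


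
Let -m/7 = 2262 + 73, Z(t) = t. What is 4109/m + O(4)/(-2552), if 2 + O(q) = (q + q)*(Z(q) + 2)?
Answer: -802717/2979460 ≈ -0.26942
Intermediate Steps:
m = -16345 (m = -7*(2262 + 73) = -7*2335 = -16345)
O(q) = -2 + 2*q*(2 + q) (O(q) = -2 + (q + q)*(q + 2) = -2 + (2*q)*(2 + q) = -2 + 2*q*(2 + q))
4109/m + O(4)/(-2552) = 4109/(-16345) + (-2 + 2*4**2 + 4*4)/(-2552) = 4109*(-1/16345) + (-2 + 2*16 + 16)*(-1/2552) = -587/2335 + (-2 + 32 + 16)*(-1/2552) = -587/2335 + 46*(-1/2552) = -587/2335 - 23/1276 = -802717/2979460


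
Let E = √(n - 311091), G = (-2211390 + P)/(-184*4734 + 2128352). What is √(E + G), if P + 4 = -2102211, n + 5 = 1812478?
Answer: √(-338967394505 + 98799576976*√1501382)/314324 ≈ 34.955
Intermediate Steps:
n = 1812473 (n = -5 + 1812478 = 1812473)
P = -2102215 (P = -4 - 2102211 = -2102215)
G = -4313605/1257296 (G = (-2211390 - 2102215)/(-184*4734 + 2128352) = -4313605/(-871056 + 2128352) = -4313605/1257296 ≈ -3.4309)
E = √1501382 (E = √(1812473 - 311091) = √1501382 ≈ 1225.3)
√(E + G) = √(√1501382 - 4313605/1257296) = √(-4313605/1257296 + √1501382)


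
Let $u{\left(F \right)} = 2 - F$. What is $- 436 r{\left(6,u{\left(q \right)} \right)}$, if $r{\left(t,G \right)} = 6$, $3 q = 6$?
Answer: $-2616$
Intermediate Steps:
$q = 2$ ($q = \frac{1}{3} \cdot 6 = 2$)
$- 436 r{\left(6,u{\left(q \right)} \right)} = \left(-436\right) 6 = -2616$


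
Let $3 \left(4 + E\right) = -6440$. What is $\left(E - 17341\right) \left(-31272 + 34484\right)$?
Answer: $- \frac{187821700}{3} \approx -6.2607 \cdot 10^{7}$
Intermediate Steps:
$E = - \frac{6452}{3}$ ($E = -4 + \frac{1}{3} \left(-6440\right) = -4 - \frac{6440}{3} = - \frac{6452}{3} \approx -2150.7$)
$\left(E - 17341\right) \left(-31272 + 34484\right) = \left(- \frac{6452}{3} - 17341\right) \left(-31272 + 34484\right) = \left(- \frac{58475}{3}\right) 3212 = - \frac{187821700}{3}$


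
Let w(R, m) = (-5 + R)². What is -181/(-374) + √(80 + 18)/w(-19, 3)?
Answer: 181/374 + 7*√2/576 ≈ 0.50114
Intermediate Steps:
-181/(-374) + √(80 + 18)/w(-19, 3) = -181/(-374) + √(80 + 18)/((-5 - 19)²) = -181*(-1/374) + √98/((-24)²) = 181/374 + (7*√2)/576 = 181/374 + (7*√2)*(1/576) = 181/374 + 7*√2/576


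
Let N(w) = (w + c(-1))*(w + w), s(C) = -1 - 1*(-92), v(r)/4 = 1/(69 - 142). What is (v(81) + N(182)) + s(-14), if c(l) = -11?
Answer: 4550451/73 ≈ 62335.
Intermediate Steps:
v(r) = -4/73 (v(r) = 4/(69 - 142) = 4/(-73) = 4*(-1/73) = -4/73)
s(C) = 91 (s(C) = -1 + 92 = 91)
N(w) = 2*w*(-11 + w) (N(w) = (w - 11)*(w + w) = (-11 + w)*(2*w) = 2*w*(-11 + w))
(v(81) + N(182)) + s(-14) = (-4/73 + 2*182*(-11 + 182)) + 91 = (-4/73 + 2*182*171) + 91 = (-4/73 + 62244) + 91 = 4543808/73 + 91 = 4550451/73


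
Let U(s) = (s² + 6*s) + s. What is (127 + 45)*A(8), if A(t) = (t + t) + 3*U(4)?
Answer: 25456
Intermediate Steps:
U(s) = s² + 7*s
A(t) = 132 + 2*t (A(t) = (t + t) + 3*(4*(7 + 4)) = 2*t + 3*(4*11) = 2*t + 3*44 = 2*t + 132 = 132 + 2*t)
(127 + 45)*A(8) = (127 + 45)*(132 + 2*8) = 172*(132 + 16) = 172*148 = 25456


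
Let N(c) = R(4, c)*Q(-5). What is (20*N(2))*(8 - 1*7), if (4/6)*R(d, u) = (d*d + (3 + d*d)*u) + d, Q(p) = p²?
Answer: 43500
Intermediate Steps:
R(d, u) = 3*d/2 + 3*d²/2 + 3*u*(3 + d²)/2 (R(d, u) = 3*((d*d + (3 + d*d)*u) + d)/2 = 3*((d² + (3 + d²)*u) + d)/2 = 3*((d² + u*(3 + d²)) + d)/2 = 3*(d + d² + u*(3 + d²))/2 = 3*d/2 + 3*d²/2 + 3*u*(3 + d²)/2)
N(c) = 750 + 1425*c/2 (N(c) = ((3/2)*4 + (3/2)*4² + 9*c/2 + (3/2)*c*4²)*(-5)² = (6 + (3/2)*16 + 9*c/2 + (3/2)*c*16)*25 = (6 + 24 + 9*c/2 + 24*c)*25 = (30 + 57*c/2)*25 = 750 + 1425*c/2)
(20*N(2))*(8 - 1*7) = (20*(750 + (1425/2)*2))*(8 - 1*7) = (20*(750 + 1425))*(8 - 7) = (20*2175)*1 = 43500*1 = 43500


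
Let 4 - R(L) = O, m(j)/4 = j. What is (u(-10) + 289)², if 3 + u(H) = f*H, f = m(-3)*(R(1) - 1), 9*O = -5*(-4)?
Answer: 1295044/9 ≈ 1.4389e+5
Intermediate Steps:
m(j) = 4*j
O = 20/9 (O = (-5*(-4))/9 = (⅑)*20 = 20/9 ≈ 2.2222)
R(L) = 16/9 (R(L) = 4 - 1*20/9 = 4 - 20/9 = 16/9)
f = -28/3 (f = (4*(-3))*(16/9 - 1) = -12*7/9 = -28/3 ≈ -9.3333)
u(H) = -3 - 28*H/3
(u(-10) + 289)² = ((-3 - 28/3*(-10)) + 289)² = ((-3 + 280/3) + 289)² = (271/3 + 289)² = (1138/3)² = 1295044/9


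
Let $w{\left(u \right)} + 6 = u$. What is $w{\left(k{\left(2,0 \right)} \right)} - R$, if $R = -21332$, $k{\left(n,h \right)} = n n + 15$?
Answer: $21345$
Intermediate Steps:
$k{\left(n,h \right)} = 15 + n^{2}$ ($k{\left(n,h \right)} = n^{2} + 15 = 15 + n^{2}$)
$w{\left(u \right)} = -6 + u$
$w{\left(k{\left(2,0 \right)} \right)} - R = \left(-6 + \left(15 + 2^{2}\right)\right) - -21332 = \left(-6 + \left(15 + 4\right)\right) + 21332 = \left(-6 + 19\right) + 21332 = 13 + 21332 = 21345$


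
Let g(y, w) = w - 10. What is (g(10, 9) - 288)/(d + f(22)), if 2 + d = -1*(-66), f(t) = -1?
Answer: -289/63 ≈ -4.5873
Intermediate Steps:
d = 64 (d = -2 - 1*(-66) = -2 + 66 = 64)
g(y, w) = -10 + w
(g(10, 9) - 288)/(d + f(22)) = ((-10 + 9) - 288)/(64 - 1) = (-1 - 288)/63 = -289*1/63 = -289/63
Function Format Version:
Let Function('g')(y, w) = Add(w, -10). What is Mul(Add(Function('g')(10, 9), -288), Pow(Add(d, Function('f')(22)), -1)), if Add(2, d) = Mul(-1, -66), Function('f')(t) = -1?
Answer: Rational(-289, 63) ≈ -4.5873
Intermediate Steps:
d = 64 (d = Add(-2, Mul(-1, -66)) = Add(-2, 66) = 64)
Function('g')(y, w) = Add(-10, w)
Mul(Add(Function('g')(10, 9), -288), Pow(Add(d, Function('f')(22)), -1)) = Mul(Add(Add(-10, 9), -288), Pow(Add(64, -1), -1)) = Mul(Add(-1, -288), Pow(63, -1)) = Mul(-289, Rational(1, 63)) = Rational(-289, 63)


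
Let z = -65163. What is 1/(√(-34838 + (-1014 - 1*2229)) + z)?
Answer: -65163/4246254650 - I*√38081/4246254650 ≈ -1.5346e-5 - 4.5957e-8*I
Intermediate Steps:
1/(√(-34838 + (-1014 - 1*2229)) + z) = 1/(√(-34838 + (-1014 - 1*2229)) - 65163) = 1/(√(-34838 + (-1014 - 2229)) - 65163) = 1/(√(-34838 - 3243) - 65163) = 1/(√(-38081) - 65163) = 1/(I*√38081 - 65163) = 1/(-65163 + I*√38081)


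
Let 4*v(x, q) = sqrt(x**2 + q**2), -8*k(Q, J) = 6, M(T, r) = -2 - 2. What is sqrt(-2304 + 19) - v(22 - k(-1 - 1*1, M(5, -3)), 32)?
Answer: -sqrt(24665)/16 + I*sqrt(2285) ≈ -9.8157 + 47.802*I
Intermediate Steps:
M(T, r) = -4
k(Q, J) = -3/4 (k(Q, J) = -1/8*6 = -3/4)
v(x, q) = sqrt(q**2 + x**2)/4 (v(x, q) = sqrt(x**2 + q**2)/4 = sqrt(q**2 + x**2)/4)
sqrt(-2304 + 19) - v(22 - k(-1 - 1*1, M(5, -3)), 32) = sqrt(-2304 + 19) - sqrt(32**2 + (22 - 1*(-3/4))**2)/4 = sqrt(-2285) - sqrt(1024 + (22 + 3/4)**2)/4 = I*sqrt(2285) - sqrt(1024 + (91/4)**2)/4 = I*sqrt(2285) - sqrt(1024 + 8281/16)/4 = I*sqrt(2285) - sqrt(24665/16)/4 = I*sqrt(2285) - sqrt(24665)/4/4 = I*sqrt(2285) - sqrt(24665)/16 = -sqrt(24665)/16 + I*sqrt(2285)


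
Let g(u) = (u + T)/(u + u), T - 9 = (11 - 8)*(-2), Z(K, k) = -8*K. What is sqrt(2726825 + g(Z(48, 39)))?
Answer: sqrt(698067327)/16 ≈ 1651.3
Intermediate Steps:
T = 3 (T = 9 + (11 - 8)*(-2) = 9 + 3*(-2) = 9 - 6 = 3)
g(u) = (3 + u)/(2*u) (g(u) = (u + 3)/(u + u) = (3 + u)/((2*u)) = (3 + u)*(1/(2*u)) = (3 + u)/(2*u))
sqrt(2726825 + g(Z(48, 39))) = sqrt(2726825 + (3 - 8*48)/(2*((-8*48)))) = sqrt(2726825 + (1/2)*(3 - 384)/(-384)) = sqrt(2726825 + (1/2)*(-1/384)*(-381)) = sqrt(2726825 + 127/256) = sqrt(698067327/256) = sqrt(698067327)/16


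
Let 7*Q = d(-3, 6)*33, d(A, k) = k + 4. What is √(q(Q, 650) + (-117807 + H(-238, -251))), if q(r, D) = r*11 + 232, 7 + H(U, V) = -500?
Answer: 4*I*√360038/7 ≈ 342.88*I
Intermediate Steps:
d(A, k) = 4 + k
Q = 330/7 (Q = ((4 + 6)*33)/7 = (10*33)/7 = (⅐)*330 = 330/7 ≈ 47.143)
H(U, V) = -507 (H(U, V) = -7 - 500 = -507)
q(r, D) = 232 + 11*r (q(r, D) = 11*r + 232 = 232 + 11*r)
√(q(Q, 650) + (-117807 + H(-238, -251))) = √((232 + 11*(330/7)) + (-117807 - 507)) = √((232 + 3630/7) - 118314) = √(5254/7 - 118314) = √(-822944/7) = 4*I*√360038/7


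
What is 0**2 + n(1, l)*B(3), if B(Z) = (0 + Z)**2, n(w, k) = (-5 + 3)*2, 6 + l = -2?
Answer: -36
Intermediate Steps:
l = -8 (l = -6 - 2 = -8)
n(w, k) = -4 (n(w, k) = -2*2 = -4)
B(Z) = Z**2
0**2 + n(1, l)*B(3) = 0**2 - 4*3**2 = 0 - 4*9 = 0 - 36 = -36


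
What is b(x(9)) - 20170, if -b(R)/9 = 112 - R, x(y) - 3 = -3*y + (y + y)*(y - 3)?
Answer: -20422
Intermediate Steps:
x(y) = 3 - 3*y + 2*y*(-3 + y) (x(y) = 3 + (-3*y + (y + y)*(y - 3)) = 3 + (-3*y + (2*y)*(-3 + y)) = 3 + (-3*y + 2*y*(-3 + y)) = 3 - 3*y + 2*y*(-3 + y))
b(R) = -1008 + 9*R (b(R) = -9*(112 - R) = -1008 + 9*R)
b(x(9)) - 20170 = (-1008 + 9*(3 - 9*9 + 2*9²)) - 20170 = (-1008 + 9*(3 - 81 + 2*81)) - 20170 = (-1008 + 9*(3 - 81 + 162)) - 20170 = (-1008 + 9*84) - 20170 = (-1008 + 756) - 20170 = -252 - 20170 = -20422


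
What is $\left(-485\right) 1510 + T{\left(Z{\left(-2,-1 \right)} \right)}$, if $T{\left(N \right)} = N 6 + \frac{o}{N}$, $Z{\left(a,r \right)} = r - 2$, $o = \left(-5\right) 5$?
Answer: $- \frac{2197079}{3} \approx -7.3236 \cdot 10^{5}$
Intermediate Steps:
$o = -25$
$Z{\left(a,r \right)} = -2 + r$ ($Z{\left(a,r \right)} = r - 2 = -2 + r$)
$T{\left(N \right)} = - \frac{25}{N} + 6 N$ ($T{\left(N \right)} = N 6 - \frac{25}{N} = 6 N - \frac{25}{N} = - \frac{25}{N} + 6 N$)
$\left(-485\right) 1510 + T{\left(Z{\left(-2,-1 \right)} \right)} = \left(-485\right) 1510 + \left(- \frac{25}{-2 - 1} + 6 \left(-2 - 1\right)\right) = -732350 + \left(- \frac{25}{-3} + 6 \left(-3\right)\right) = -732350 - \frac{29}{3} = - \frac{2197079}{3}$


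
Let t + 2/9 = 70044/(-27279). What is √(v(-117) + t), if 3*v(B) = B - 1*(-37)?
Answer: I*√2435547926/9093 ≈ 5.4274*I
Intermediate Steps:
t = -76106/27279 (t = -2/9 + 70044/(-27279) = -2/9 + 70044*(-1/27279) = -2/9 - 23348/9093 = -76106/27279 ≈ -2.7899)
v(B) = 37/3 + B/3 (v(B) = (B - 1*(-37))/3 = (B + 37)/3 = (37 + B)/3 = 37/3 + B/3)
√(v(-117) + t) = √((37/3 + (⅓)*(-117)) - 76106/27279) = √((37/3 - 39) - 76106/27279) = √(-80/3 - 76106/27279) = √(-803546/27279) = I*√2435547926/9093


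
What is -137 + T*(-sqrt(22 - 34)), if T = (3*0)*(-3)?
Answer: -137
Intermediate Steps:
T = 0 (T = 0*(-3) = 0)
-137 + T*(-sqrt(22 - 34)) = -137 + 0*(-sqrt(22 - 34)) = -137 + 0*(-sqrt(-12)) = -137 + 0*(-2*I*sqrt(3)) = -137 + 0 = -137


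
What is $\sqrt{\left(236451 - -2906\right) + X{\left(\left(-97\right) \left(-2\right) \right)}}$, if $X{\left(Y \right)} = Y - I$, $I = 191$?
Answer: $16 \sqrt{935} \approx 489.24$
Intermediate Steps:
$X{\left(Y \right)} = -191 + Y$ ($X{\left(Y \right)} = Y - 191 = -191 + Y$)
$\sqrt{\left(236451 - -2906\right) + X{\left(\left(-97\right) \left(-2\right) \right)}} = \sqrt{\left(236451 - -2906\right) - -3} = \sqrt{\left(236451 + 2906\right) + \left(-191 + 194\right)} = \sqrt{239357 + 3} = \sqrt{239360} = 16 \sqrt{935}$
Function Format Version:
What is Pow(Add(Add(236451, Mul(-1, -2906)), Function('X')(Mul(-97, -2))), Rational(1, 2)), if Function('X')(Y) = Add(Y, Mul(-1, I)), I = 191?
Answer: Mul(16, Pow(935, Rational(1, 2))) ≈ 489.24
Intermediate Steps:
Function('X')(Y) = Add(-191, Y) (Function('X')(Y) = Add(Y, Mul(-1, 191)) = Add(Y, -191) = Add(-191, Y))
Pow(Add(Add(236451, Mul(-1, -2906)), Function('X')(Mul(-97, -2))), Rational(1, 2)) = Pow(Add(Add(236451, Mul(-1, -2906)), Add(-191, Mul(-97, -2))), Rational(1, 2)) = Pow(Add(Add(236451, 2906), Add(-191, 194)), Rational(1, 2)) = Pow(Add(239357, 3), Rational(1, 2)) = Pow(239360, Rational(1, 2)) = Mul(16, Pow(935, Rational(1, 2)))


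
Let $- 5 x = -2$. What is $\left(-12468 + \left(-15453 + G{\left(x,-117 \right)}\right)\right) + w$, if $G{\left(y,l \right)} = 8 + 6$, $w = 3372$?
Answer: $-24535$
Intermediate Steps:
$x = \frac{2}{5}$ ($x = \left(- \frac{1}{5}\right) \left(-2\right) = \frac{2}{5} \approx 0.4$)
$G{\left(y,l \right)} = 14$
$\left(-12468 + \left(-15453 + G{\left(x,-117 \right)}\right)\right) + w = \left(-12468 + \left(-15453 + 14\right)\right) + 3372 = \left(-12468 - 15439\right) + 3372 = -27907 + 3372 = -24535$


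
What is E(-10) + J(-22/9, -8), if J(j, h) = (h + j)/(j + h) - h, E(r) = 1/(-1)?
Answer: 8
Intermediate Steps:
E(r) = -1
J(j, h) = 1 - h (J(j, h) = (h + j)/(h + j) - h = 1 - h)
E(-10) + J(-22/9, -8) = -1 + (1 - 1*(-8)) = -1 + (1 + 8) = -1 + 9 = 8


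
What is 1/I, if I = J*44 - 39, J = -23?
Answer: -1/1051 ≈ -0.00095147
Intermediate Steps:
I = -1051 (I = -23*44 - 39 = -1012 - 39 = -1051)
1/I = 1/(-1051) = -1/1051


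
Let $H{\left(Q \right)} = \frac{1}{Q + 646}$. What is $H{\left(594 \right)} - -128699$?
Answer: $\frac{159586761}{1240} \approx 1.287 \cdot 10^{5}$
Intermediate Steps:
$H{\left(Q \right)} = \frac{1}{646 + Q}$
$H{\left(594 \right)} - -128699 = \frac{1}{646 + 594} - -128699 = \frac{1}{1240} + 128699 = \frac{159586761}{1240}$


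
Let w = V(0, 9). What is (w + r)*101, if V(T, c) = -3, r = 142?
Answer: 14039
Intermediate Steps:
w = -3
(w + r)*101 = (-3 + 142)*101 = 139*101 = 14039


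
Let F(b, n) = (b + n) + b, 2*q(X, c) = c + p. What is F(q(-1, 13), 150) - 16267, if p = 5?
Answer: -16099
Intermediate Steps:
q(X, c) = 5/2 + c/2 (q(X, c) = (c + 5)/2 = (5 + c)/2 = 5/2 + c/2)
F(b, n) = n + 2*b
F(q(-1, 13), 150) - 16267 = (150 + 2*(5/2 + (1/2)*13)) - 16267 = (150 + 2*(5/2 + 13/2)) - 16267 = (150 + 2*9) - 16267 = (150 + 18) - 16267 = 168 - 16267 = -16099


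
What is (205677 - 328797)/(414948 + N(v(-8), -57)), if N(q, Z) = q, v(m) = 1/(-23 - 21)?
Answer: -5417280/18257711 ≈ -0.29671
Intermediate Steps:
v(m) = -1/44 (v(m) = 1/(-44) = -1/44)
(205677 - 328797)/(414948 + N(v(-8), -57)) = (205677 - 328797)/(414948 - 1/44) = -123120/18257711/44 = -123120*44/18257711 = -5417280/18257711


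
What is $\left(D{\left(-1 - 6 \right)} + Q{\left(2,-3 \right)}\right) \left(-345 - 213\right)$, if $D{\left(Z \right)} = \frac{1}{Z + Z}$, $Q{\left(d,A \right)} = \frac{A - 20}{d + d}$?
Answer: $\frac{45477}{14} \approx 3248.4$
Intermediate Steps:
$Q{\left(d,A \right)} = \frac{-20 + A}{2 d}$
$D{\left(Z \right)} = \frac{1}{2 Z}$
$\left(D{\left(-1 - 6 \right)} + Q{\left(2,-3 \right)}\right) \left(-345 - 213\right) = \left(\frac{1}{2 \left(-1 - 6\right)} + \frac{-20 - 3}{2 \cdot 2}\right) \left(-345 - 213\right) = \left(\frac{1}{2 \left(-7\right)} + \frac{1}{2} \cdot \frac{1}{2} \left(-23\right)\right) \left(-558\right) = \left(\frac{1}{2} \left(- \frac{1}{7}\right) - \frac{23}{4}\right) \left(-558\right) = \left(- \frac{1}{14} - \frac{23}{4}\right) \left(-558\right) = \left(- \frac{163}{28}\right) \left(-558\right) = \frac{45477}{14}$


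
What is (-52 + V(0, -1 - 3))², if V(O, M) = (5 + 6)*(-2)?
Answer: 5476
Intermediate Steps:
V(O, M) = -22 (V(O, M) = 11*(-2) = -22)
(-52 + V(0, -1 - 3))² = (-52 - 22)² = (-74)² = 5476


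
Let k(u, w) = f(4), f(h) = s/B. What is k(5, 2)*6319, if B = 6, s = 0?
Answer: 0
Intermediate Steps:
f(h) = 0 (f(h) = 0/6 = 0*(⅙) = 0)
k(u, w) = 0
k(5, 2)*6319 = 0*6319 = 0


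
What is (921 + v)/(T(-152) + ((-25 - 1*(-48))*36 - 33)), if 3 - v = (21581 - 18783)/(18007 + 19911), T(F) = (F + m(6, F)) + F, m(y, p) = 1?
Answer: 427237/227508 ≈ 1.8779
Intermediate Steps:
T(F) = 1 + 2*F (T(F) = (F + 1) + F = (1 + F) + F = 1 + 2*F)
v = 55478/18959 (v = 3 - (21581 - 18783)/(18007 + 19911) = 3 - 2798/37918 = 3 - 1*1399/18959 = 3 - 1399/18959 = 55478/18959 ≈ 2.9262)
(921 + v)/(T(-152) + ((-25 - 1*(-48))*36 - 33)) = (921 + 55478/18959)/((1 + 2*(-152)) + ((-25 - 1*(-48))*36 - 33)) = 17516717/(18959*((1 - 304) + ((-25 + 48)*36 - 33))) = 17516717/(18959*(-303 + (23*36 - 33))) = 17516717/(18959*(-303 + (828 - 33))) = 17516717/(18959*(-303 + 795)) = (17516717/18959)/492 = (17516717/18959)*(1/492) = 427237/227508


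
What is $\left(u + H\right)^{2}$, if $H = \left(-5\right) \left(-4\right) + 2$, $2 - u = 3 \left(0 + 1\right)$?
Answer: $441$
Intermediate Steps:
$u = -1$ ($u = 2 - 3 \left(0 + 1\right) = 2 - 3 \cdot 1 = 2 - 3 = -1$)
$H = 22$ ($H = 20 + 2 = 22$)
$\left(u + H\right)^{2} = \left(-1 + 22\right)^{2} = 21^{2} = 441$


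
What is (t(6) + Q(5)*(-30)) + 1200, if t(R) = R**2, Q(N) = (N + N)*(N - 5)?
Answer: 1236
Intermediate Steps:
Q(N) = 2*N*(-5 + N) (Q(N) = (2*N)*(-5 + N) = 2*N*(-5 + N))
(t(6) + Q(5)*(-30)) + 1200 = (6**2 + (2*5*(-5 + 5))*(-30)) + 1200 = (36 + (2*5*0)*(-30)) + 1200 = (36 + 0*(-30)) + 1200 = (36 + 0) + 1200 = 36 + 1200 = 1236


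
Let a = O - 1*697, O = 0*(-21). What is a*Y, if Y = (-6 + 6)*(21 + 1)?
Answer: 0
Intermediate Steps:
O = 0
a = -697 (a = 0 - 1*697 = 0 - 697 = -697)
Y = 0 (Y = 0*22 = 0)
a*Y = -697*0 = 0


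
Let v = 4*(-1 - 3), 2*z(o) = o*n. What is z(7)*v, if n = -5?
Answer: 280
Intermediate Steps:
z(o) = -5*o/2 (z(o) = (o*(-5))/2 = (-5*o)/2 = -5*o/2)
v = -16 (v = 4*(-4) = -16)
z(7)*v = -5/2*7*(-16) = -35/2*(-16) = 280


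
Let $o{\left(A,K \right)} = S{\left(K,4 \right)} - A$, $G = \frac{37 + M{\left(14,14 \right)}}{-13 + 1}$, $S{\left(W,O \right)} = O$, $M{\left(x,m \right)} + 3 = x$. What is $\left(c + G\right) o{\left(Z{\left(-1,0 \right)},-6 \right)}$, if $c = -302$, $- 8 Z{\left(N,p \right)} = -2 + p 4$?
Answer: $- \frac{2295}{2} \approx -1147.5$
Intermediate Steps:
$M{\left(x,m \right)} = -3 + x$
$Z{\left(N,p \right)} = \frac{1}{4} - \frac{p}{2}$ ($Z{\left(N,p \right)} = - \frac{-2 + p 4}{8} = - \frac{-2 + 4 p}{8} = \frac{1}{4} - \frac{p}{2}$)
$G = -4$ ($G = \frac{37 + \left(-3 + 14\right)}{-13 + 1} = \frac{37 + 11}{-12} = 48 \left(- \frac{1}{12}\right) = -4$)
$o{\left(A,K \right)} = 4 - A$
$\left(c + G\right) o{\left(Z{\left(-1,0 \right)},-6 \right)} = \left(-302 - 4\right) \left(4 - \left(\frac{1}{4} - 0\right)\right) = - 306 \left(4 - \left(\frac{1}{4} + 0\right)\right) = - 306 \left(4 - \frac{1}{4}\right) = \left(-306\right) \frac{15}{4} = - \frac{2295}{2}$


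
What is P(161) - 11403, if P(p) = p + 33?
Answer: -11209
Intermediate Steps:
P(p) = 33 + p
P(161) - 11403 = (33 + 161) - 11403 = 194 - 11403 = -11209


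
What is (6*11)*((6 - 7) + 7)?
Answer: 396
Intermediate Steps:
(6*11)*((6 - 7) + 7) = 66*(-1 + 7) = 66*6 = 396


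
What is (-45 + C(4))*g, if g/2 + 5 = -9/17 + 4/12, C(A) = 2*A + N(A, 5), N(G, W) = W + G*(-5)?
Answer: 27560/51 ≈ 540.39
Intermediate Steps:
N(G, W) = W - 5*G
C(A) = 5 - 3*A (C(A) = 2*A + (5 - 5*A) = 5 - 3*A)
g = -530/51 (g = -10 + 2*(-9/17 + 4/12) = -10 + 2*(-9*1/17 + 4*(1/12)) = -10 + 2*(-9/17 + 1/3) = -10 + 2*(-10/51) = -10 - 20/51 = -530/51 ≈ -10.392)
(-45 + C(4))*g = (-45 + (5 - 3*4))*(-530/51) = (-45 + (5 - 12))*(-530/51) = (-45 - 7)*(-530/51) = -52*(-530/51) = 27560/51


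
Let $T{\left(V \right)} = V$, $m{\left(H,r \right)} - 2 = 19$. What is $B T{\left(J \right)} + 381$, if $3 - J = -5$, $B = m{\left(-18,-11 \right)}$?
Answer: $549$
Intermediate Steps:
$m{\left(H,r \right)} = 21$ ($m{\left(H,r \right)} = 2 + 19 = 21$)
$B = 21$
$J = 8$ ($J = 3 - -5 = 3 + 5 = 8$)
$B T{\left(J \right)} + 381 = 21 \cdot 8 + 381 = 168 + 381 = 549$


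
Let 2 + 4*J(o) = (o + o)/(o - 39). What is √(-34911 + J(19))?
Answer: I*√13964790/20 ≈ 186.85*I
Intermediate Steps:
J(o) = -½ + o/(2*(-39 + o)) (J(o) = -½ + ((o + o)/(o - 39))/4 = -½ + ((2*o)/(-39 + o))/4 = -½ + (2*o/(-39 + o))/4 = -½ + o/(2*(-39 + o)))
√(-34911 + J(19)) = √(-34911 + 39/(2*(-39 + 19))) = √(-34911 + (39/2)/(-20)) = √(-34911 + (39/2)*(-1/20)) = √(-34911 - 39/40) = √(-1396479/40) = I*√13964790/20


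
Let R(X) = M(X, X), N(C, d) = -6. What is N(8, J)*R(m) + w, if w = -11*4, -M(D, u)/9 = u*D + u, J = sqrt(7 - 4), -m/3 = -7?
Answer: 24904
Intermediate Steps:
m = 21 (m = -3*(-7) = 21)
J = sqrt(3) ≈ 1.7320
M(D, u) = -9*u - 9*D*u (M(D, u) = -9*(u*D + u) = -9*(D*u + u) = -9*(u + D*u) = -9*u - 9*D*u)
R(X) = -9*X*(1 + X)
w = -44
N(8, J)*R(m) + w = -(-54)*21*(1 + 21) - 44 = -(-54)*21*22 - 44 = -6*(-4158) - 44 = 24948 - 44 = 24904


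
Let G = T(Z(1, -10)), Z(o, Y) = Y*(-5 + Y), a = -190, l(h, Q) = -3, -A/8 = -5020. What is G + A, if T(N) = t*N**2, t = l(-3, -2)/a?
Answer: 769790/19 ≈ 40515.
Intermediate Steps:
A = 40160 (A = -8*(-5020) = 40160)
t = 3/190 (t = -3/(-190) = -3*(-1/190) = 3/190 ≈ 0.015789)
T(N) = 3*N**2/190
G = 6750/19 (G = 3*(-10*(-5 - 10))**2/190 = 3*(-10*(-15))**2/190 = (3/190)*150**2 = (3/190)*22500 = 6750/19 ≈ 355.26)
G + A = 6750/19 + 40160 = 769790/19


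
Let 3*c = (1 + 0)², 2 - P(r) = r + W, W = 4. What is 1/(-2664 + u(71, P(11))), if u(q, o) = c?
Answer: -3/7991 ≈ -0.00037542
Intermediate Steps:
P(r) = -2 - r (P(r) = 2 - (r + 4) = 2 - (4 + r) = 2 + (-4 - r) = -2 - r)
c = ⅓ (c = (1 + 0)²/3 = (⅓)*1² = (⅓)*1 = ⅓ ≈ 0.33333)
u(q, o) = ⅓
1/(-2664 + u(71, P(11))) = 1/(-2664 + ⅓) = 1/(-7991/3) = -3/7991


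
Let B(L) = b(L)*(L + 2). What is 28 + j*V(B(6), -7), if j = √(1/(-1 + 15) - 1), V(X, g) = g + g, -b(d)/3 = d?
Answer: 28 - I*√182 ≈ 28.0 - 13.491*I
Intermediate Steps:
b(d) = -3*d
B(L) = -3*L*(2 + L) (B(L) = (-3*L)*(L + 2) = (-3*L)*(2 + L) = -3*L*(2 + L))
V(X, g) = 2*g
j = I*√182/14 (j = √(1/14 - 1) = √(-13/14) = I*√182/14 ≈ 0.96362*I)
28 + j*V(B(6), -7) = 28 + (I*√182/14)*(2*(-7)) = 28 + (I*√182/14)*(-14) = 28 - I*√182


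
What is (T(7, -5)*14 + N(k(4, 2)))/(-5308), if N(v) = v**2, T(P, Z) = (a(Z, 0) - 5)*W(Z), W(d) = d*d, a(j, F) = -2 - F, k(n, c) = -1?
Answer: 2449/5308 ≈ 0.46138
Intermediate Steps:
W(d) = d**2
T(P, Z) = -7*Z**2 (T(P, Z) = ((-2 - 1*0) - 5)*Z**2 = ((-2 + 0) - 5)*Z**2 = (-2 - 5)*Z**2 = -7*Z**2)
(T(7, -5)*14 + N(k(4, 2)))/(-5308) = (-7*(-5)**2*14 + (-1)**2)/(-5308) = (-7*25*14 + 1)*(-1/5308) = (-175*14 + 1)*(-1/5308) = (-2450 + 1)*(-1/5308) = -2449*(-1/5308) = 2449/5308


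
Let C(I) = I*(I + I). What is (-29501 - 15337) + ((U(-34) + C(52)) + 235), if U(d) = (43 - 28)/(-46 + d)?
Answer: -627123/16 ≈ -39195.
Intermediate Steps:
C(I) = 2*I² (C(I) = I*(2*I) = 2*I²)
U(d) = 15/(-46 + d)
(-29501 - 15337) + ((U(-34) + C(52)) + 235) = (-29501 - 15337) + ((15/(-46 - 34) + 2*52²) + 235) = -44838 + ((15/(-80) + 2*2704) + 235) = -44838 + ((15*(-1/80) + 5408) + 235) = -44838 + ((-3/16 + 5408) + 235) = -44838 + (86525/16 + 235) = -44838 + 90285/16 = -627123/16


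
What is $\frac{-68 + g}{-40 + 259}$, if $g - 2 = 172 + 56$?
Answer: $\frac{54}{73} \approx 0.73973$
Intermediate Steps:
$g = 230$ ($g = 2 + \left(172 + 56\right) = 2 + 228 = 230$)
$\frac{-68 + g}{-40 + 259} = \frac{-68 + 230}{-40 + 259} = \frac{162}{219} = 162 \cdot \frac{1}{219} = \frac{54}{73}$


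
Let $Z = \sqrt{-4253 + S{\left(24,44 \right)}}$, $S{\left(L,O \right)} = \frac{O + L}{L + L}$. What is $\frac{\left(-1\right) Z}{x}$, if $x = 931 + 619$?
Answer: $- \frac{i \sqrt{153057}}{9300} \approx - 0.042067 i$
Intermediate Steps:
$x = 1550$
$S{\left(L,O \right)} = \frac{L + O}{2 L}$
$Z = \frac{i \sqrt{153057}}{6}$ ($Z = \sqrt{-4253 + \frac{24 + 44}{2 \cdot 24}} = \sqrt{-4253 + \frac{1}{2} \cdot \frac{1}{24} \cdot 68} = \sqrt{-4253 + \frac{17}{12}} = \sqrt{- \frac{51019}{12}} = \frac{i \sqrt{153057}}{6} \approx 65.204 i$)
$\frac{\left(-1\right) Z}{x} = \frac{\left(-1\right) \frac{i \sqrt{153057}}{6}}{1550} = - \frac{i \sqrt{153057}}{6} \cdot \frac{1}{1550} = - \frac{i \sqrt{153057}}{9300}$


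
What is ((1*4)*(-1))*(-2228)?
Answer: 8912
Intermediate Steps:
((1*4)*(-1))*(-2228) = (4*(-1))*(-2228) = -4*(-2228) = 8912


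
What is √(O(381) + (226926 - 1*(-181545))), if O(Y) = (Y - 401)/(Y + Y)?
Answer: √59294055021/381 ≈ 639.12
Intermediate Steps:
O(Y) = (-401 + Y)/(2*Y) (O(Y) = (-401 + Y)/((2*Y)) = (-401 + Y)*(1/(2*Y)) = (-401 + Y)/(2*Y))
√(O(381) + (226926 - 1*(-181545))) = √((½)*(-401 + 381)/381 + (226926 - 1*(-181545))) = √((½)*(1/381)*(-20) + (226926 + 181545)) = √(-10/381 + 408471) = √(155627441/381) = √59294055021/381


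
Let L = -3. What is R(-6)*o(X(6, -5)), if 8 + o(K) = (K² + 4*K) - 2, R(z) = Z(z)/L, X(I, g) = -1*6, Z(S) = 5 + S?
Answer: ⅔ ≈ 0.66667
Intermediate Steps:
X(I, g) = -6
R(z) = -5/3 - z/3 (R(z) = (5 + z)/(-3) = (5 + z)*(-⅓) = -5/3 - z/3)
o(K) = -10 + K² + 4*K (o(K) = -8 + ((K² + 4*K) - 2) = -8 + (-2 + K² + 4*K) = -10 + K² + 4*K)
R(-6)*o(X(6, -5)) = (-5/3 - ⅓*(-6))*(-10 + (-6)² + 4*(-6)) = (-5/3 + 2)*(-10 + 36 - 24) = (⅓)*2 = ⅔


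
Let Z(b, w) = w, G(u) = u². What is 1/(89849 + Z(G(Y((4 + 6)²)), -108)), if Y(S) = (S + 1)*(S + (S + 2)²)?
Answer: 1/89741 ≈ 1.1143e-5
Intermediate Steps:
Y(S) = (1 + S)*(S + (2 + S)²)
1/(89849 + Z(G(Y((4 + 6)²)), -108)) = 1/(89849 - 108) = 1/89741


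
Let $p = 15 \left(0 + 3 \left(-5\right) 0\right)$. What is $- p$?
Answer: $0$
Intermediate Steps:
$p = 0$ ($p = 15 \left(0 - 0\right) = 15 \left(0 + 0\right) = 15 \cdot 0 = 0$)
$- p = \left(-1\right) 0 = 0$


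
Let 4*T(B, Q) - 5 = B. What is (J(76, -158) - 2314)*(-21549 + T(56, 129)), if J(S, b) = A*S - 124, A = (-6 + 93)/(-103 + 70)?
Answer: 1249904985/22 ≈ 5.6814e+7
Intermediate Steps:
A = -29/11 (A = 87/(-33) = 87*(-1/33) = -29/11 ≈ -2.6364)
T(B, Q) = 5/4 + B/4
J(S, b) = -124 - 29*S/11 (J(S, b) = -29*S/11 - 124 = -124 - 29*S/11)
(J(76, -158) - 2314)*(-21549 + T(56, 129)) = ((-124 - 29/11*76) - 2314)*(-21549 + (5/4 + (¼)*56)) = ((-124 - 2204/11) - 2314)*(-21549 + (5/4 + 14)) = (-3568/11 - 2314)*(-21549 + 61/4) = -29022/11*(-86135/4) = 1249904985/22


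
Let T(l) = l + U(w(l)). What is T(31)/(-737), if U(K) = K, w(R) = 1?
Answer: -32/737 ≈ -0.043419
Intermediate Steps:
T(l) = 1 + l (T(l) = l + 1 = 1 + l)
T(31)/(-737) = (1 + 31)/(-737) = 32*(-1/737) = -32/737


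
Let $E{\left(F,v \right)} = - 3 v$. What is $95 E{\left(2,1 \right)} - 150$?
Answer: $-435$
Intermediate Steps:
$95 E{\left(2,1 \right)} - 150 = 95 \left(\left(-3\right) 1\right) - 150 = 95 \left(-3\right) - 150 = -285 - 150 = -435$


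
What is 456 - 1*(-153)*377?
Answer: 58137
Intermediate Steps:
456 - 1*(-153)*377 = 456 + 153*377 = 456 + 57681 = 58137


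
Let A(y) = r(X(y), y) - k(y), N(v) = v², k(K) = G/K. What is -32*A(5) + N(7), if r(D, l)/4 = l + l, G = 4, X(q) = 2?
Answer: -6027/5 ≈ -1205.4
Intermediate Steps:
r(D, l) = 8*l (r(D, l) = 4*(l + l) = 4*(2*l) = 8*l)
k(K) = 4/K
A(y) = -4/y + 8*y (A(y) = 8*y - 4/y = -4/y + 8*y)
-32*A(5) + N(7) = -32*(-4/5 + 8*5) + 7² = -32*(-4*⅕ + 40) + 49 = -32*(-⅘ + 40) + 49 = -32*196/5 + 49 = -6272/5 + 49 = -6027/5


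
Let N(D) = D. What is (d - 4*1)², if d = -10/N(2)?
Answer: 81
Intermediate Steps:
d = -5 (d = -10/2 = -10*½ = -5)
(d - 4*1)² = (-5 - 4*1)² = (-5 - 4)² = (-9)² = 81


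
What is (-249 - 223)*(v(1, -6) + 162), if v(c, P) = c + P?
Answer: -74104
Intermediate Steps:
v(c, P) = P + c
(-249 - 223)*(v(1, -6) + 162) = (-249 - 223)*((-6 + 1) + 162) = -472*(-5 + 162) = -472*157 = -74104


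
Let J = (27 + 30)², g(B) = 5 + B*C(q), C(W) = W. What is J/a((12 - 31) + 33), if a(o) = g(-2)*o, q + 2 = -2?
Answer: 3249/182 ≈ 17.852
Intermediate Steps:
q = -4 (q = -2 - 2 = -4)
g(B) = 5 - 4*B (g(B) = 5 + B*(-4) = 5 - 4*B)
a(o) = 13*o (a(o) = (5 - 4*(-2))*o = (5 + 8)*o = 13*o)
J = 3249 (J = 57² = 3249)
J/a((12 - 31) + 33) = 3249/((13*((12 - 31) + 33))) = 3249/((13*(-19 + 33))) = 3249/((13*14)) = 3249/182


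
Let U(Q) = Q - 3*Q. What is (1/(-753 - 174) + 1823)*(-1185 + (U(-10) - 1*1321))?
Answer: -4201141120/927 ≈ -4.5320e+6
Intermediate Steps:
U(Q) = -2*Q
(1/(-753 - 174) + 1823)*(-1185 + (U(-10) - 1*1321)) = (1/(-753 - 174) + 1823)*(-1185 + (-2*(-10) - 1*1321)) = (1/(-927) + 1823)*(-1185 + (20 - 1321)) = (-1/927 + 1823)*(-1185 - 1301) = (1689920/927)*(-2486) = -4201141120/927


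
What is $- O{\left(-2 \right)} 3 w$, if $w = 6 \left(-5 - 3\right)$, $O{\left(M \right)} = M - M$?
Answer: $0$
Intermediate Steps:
$O{\left(M \right)} = 0$
$w = -48$ ($w = 6 \left(-8\right) = -48$)
$- O{\left(-2 \right)} 3 w = - 0 \cdot 3 \left(-48\right) = \left(-1\right) 0 \left(-48\right) = 0 \left(-48\right) = 0$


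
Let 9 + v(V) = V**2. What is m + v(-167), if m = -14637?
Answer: 13243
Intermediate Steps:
v(V) = -9 + V**2
m + v(-167) = -14637 + (-9 + (-167)**2) = -14637 + (-9 + 27889) = -14637 + 27880 = 13243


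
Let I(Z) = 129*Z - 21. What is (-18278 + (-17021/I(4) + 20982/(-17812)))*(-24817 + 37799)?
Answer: -524049565580921/2204235 ≈ -2.3775e+8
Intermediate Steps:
I(Z) = -21 + 129*Z
(-18278 + (-17021/I(4) + 20982/(-17812)))*(-24817 + 37799) = (-18278 + (-17021/(-21 + 129*4) + 20982/(-17812)))*(-24817 + 37799) = (-18278 + (-17021/(-21 + 516) + 20982*(-1/17812)))*12982 = (-18278 + (-17021/495 - 10491/8906))*12982 = (-18278 - 156782071/4408470)*12982 = -80734796731/4408470*12982 = -524049565580921/2204235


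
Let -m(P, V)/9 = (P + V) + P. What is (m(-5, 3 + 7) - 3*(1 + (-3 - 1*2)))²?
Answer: 144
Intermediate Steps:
m(P, V) = -18*P - 9*V (m(P, V) = -9*((P + V) + P) = -9*(V + 2*P) = -18*P - 9*V)
(m(-5, 3 + 7) - 3*(1 + (-3 - 1*2)))² = ((-18*(-5) - 9*(3 + 7)) - 3*(1 + (-3 - 1*2)))² = ((90 - 9*10) - 3*(1 + (-3 - 2)))² = ((90 - 90) - 3*(1 - 5))² = (0 - 3*(-4))² = (0 + 12)² = 12² = 144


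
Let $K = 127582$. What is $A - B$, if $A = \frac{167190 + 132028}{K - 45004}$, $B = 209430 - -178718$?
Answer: $- \frac{16026093163}{41289} \approx -3.8814 \cdot 10^{5}$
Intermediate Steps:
$B = 388148$ ($B = 209430 + 178718 = 388148$)
$A = \frac{149609}{41289}$ ($A = \frac{167190 + 132028}{127582 - 45004} = \frac{299218}{82578} = 299218 \cdot \frac{1}{82578} = \frac{149609}{41289} \approx 3.6235$)
$A - B = \frac{149609}{41289} - 388148 = - \frac{16026093163}{41289}$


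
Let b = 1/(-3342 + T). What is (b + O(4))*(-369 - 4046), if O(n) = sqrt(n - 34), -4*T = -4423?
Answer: 3532/1789 - 4415*I*sqrt(30) ≈ 1.9743 - 24182.0*I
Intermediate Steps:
T = 4423/4 (T = -1/4*(-4423) = 4423/4 ≈ 1105.8)
O(n) = sqrt(-34 + n)
b = -4/8945 (b = 1/(-3342 + 4423/4) = 1/(-8945/4) = -4/8945 ≈ -0.00044718)
(b + O(4))*(-369 - 4046) = (-4/8945 + sqrt(-34 + 4))*(-369 - 4046) = (-4/8945 + sqrt(-30))*(-4415) = (-4/8945 + I*sqrt(30))*(-4415) = 3532/1789 - 4415*I*sqrt(30)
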